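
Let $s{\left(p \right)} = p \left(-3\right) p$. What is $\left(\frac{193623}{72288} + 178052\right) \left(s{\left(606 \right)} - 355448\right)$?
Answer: $- \frac{1562947541211037}{6024} \approx -2.5945 \cdot 10^{11}$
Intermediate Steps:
$s{\left(p \right)} = - 3 p^{2}$ ($s{\left(p \right)} = - 3 p p = - 3 p^{2}$)
$\left(\frac{193623}{72288} + 178052\right) \left(s{\left(606 \right)} - 355448\right) = \left(\frac{193623}{72288} + 178052\right) \left(- 3 \cdot 606^{2} - 355448\right) = \left(193623 \cdot \frac{1}{72288} + 178052\right) \left(\left(-3\right) 367236 - 355448\right) = \left(\frac{64541}{24096} + 178052\right) \left(-1101708 - 355448\right) = \frac{4290405533}{24096} \left(-1457156\right) = - \frac{1562947541211037}{6024}$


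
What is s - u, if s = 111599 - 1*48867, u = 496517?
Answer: -433785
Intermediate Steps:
s = 62732 (s = 111599 - 48867 = 62732)
s - u = 62732 - 1*496517 = 62732 - 496517 = -433785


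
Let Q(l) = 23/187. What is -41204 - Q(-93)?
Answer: -7705171/187 ≈ -41204.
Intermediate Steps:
Q(l) = 23/187 (Q(l) = 23*(1/187) = 23/187)
-41204 - Q(-93) = -41204 - 1*23/187 = -41204 - 23/187 = -7705171/187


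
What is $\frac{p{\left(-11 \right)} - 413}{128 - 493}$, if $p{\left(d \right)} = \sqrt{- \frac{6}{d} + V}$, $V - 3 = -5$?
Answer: $\frac{413}{365} - \frac{4 i \sqrt{11}}{4015} \approx 1.1315 - 0.0033042 i$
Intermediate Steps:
$V = -2$ ($V = 3 - 5 = -2$)
$p{\left(d \right)} = \sqrt{-2 - \frac{6}{d}}$ ($p{\left(d \right)} = \sqrt{- \frac{6}{d} - 2} = \sqrt{-2 - \frac{6}{d}}$)
$\frac{p{\left(-11 \right)} - 413}{128 - 493} = \frac{\sqrt{2} \sqrt{\frac{-3 - -11}{-11}} - 413}{128 - 493} = \frac{\sqrt{2} \sqrt{- \frac{-3 + 11}{11}} - 413}{-365} = \left(\sqrt{2} \sqrt{\left(- \frac{1}{11}\right) 8} - 413\right) \left(- \frac{1}{365}\right) = \left(\sqrt{2} \sqrt{- \frac{8}{11}} - 413\right) \left(- \frac{1}{365}\right) = \left(\sqrt{2} \frac{2 i \sqrt{22}}{11} - 413\right) \left(- \frac{1}{365}\right) = \left(\frac{4 i \sqrt{11}}{11} - 413\right) \left(- \frac{1}{365}\right) = \left(-413 + \frac{4 i \sqrt{11}}{11}\right) \left(- \frac{1}{365}\right) = \frac{413}{365} - \frac{4 i \sqrt{11}}{4015}$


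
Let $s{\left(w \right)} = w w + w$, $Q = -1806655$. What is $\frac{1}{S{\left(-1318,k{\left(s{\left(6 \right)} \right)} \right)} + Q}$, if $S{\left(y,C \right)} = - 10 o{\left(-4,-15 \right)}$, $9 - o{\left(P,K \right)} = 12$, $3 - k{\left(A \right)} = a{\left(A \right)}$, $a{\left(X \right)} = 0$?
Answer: $- \frac{1}{1806625} \approx -5.5352 \cdot 10^{-7}$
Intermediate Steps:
$s{\left(w \right)} = w + w^{2}$ ($s{\left(w \right)} = w^{2} + w = w + w^{2}$)
$k{\left(A \right)} = 3$ ($k{\left(A \right)} = 3 - 0 = 3 + 0 = 3$)
$o{\left(P,K \right)} = -3$ ($o{\left(P,K \right)} = 9 - 12 = -3$)
$S{\left(y,C \right)} = 30$ ($S{\left(y,C \right)} = \left(-10\right) \left(-3\right) = 30$)
$\frac{1}{S{\left(-1318,k{\left(s{\left(6 \right)} \right)} \right)} + Q} = \frac{1}{30 - 1806655} = \frac{1}{-1806625} = - \frac{1}{1806625}$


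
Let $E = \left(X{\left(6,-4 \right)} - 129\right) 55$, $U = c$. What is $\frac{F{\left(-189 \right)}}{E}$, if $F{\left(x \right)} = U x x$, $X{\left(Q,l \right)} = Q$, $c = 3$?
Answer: $- \frac{35721}{2255} \approx -15.841$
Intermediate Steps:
$U = 3$
$E = -6765$ ($E = \left(6 - 129\right) 55 = \left(-123\right) 55 = -6765$)
$F{\left(x \right)} = 3 x^{2}$ ($F{\left(x \right)} = 3 x x = 3 x^{2}$)
$\frac{F{\left(-189 \right)}}{E} = \frac{3 \left(-189\right)^{2}}{-6765} = 3 \cdot 35721 \left(- \frac{1}{6765}\right) = 107163 \left(- \frac{1}{6765}\right) = - \frac{35721}{2255}$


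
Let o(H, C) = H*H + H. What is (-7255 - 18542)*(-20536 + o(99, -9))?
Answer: 274376892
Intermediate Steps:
o(H, C) = H + H² (o(H, C) = H² + H = H + H²)
(-7255 - 18542)*(-20536 + o(99, -9)) = (-7255 - 18542)*(-20536 + 99*(1 + 99)) = -25797*(-20536 + 99*100) = -25797*(-20536 + 9900) = -25797*(-10636) = 274376892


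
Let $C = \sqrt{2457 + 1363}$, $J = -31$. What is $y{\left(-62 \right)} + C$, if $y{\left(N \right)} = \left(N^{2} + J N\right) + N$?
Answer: $5704 + 2 \sqrt{955} \approx 5765.8$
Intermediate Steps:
$C = 2 \sqrt{955}$ ($C = \sqrt{3820} = 2 \sqrt{955} \approx 61.806$)
$y{\left(N \right)} = N^{2} - 30 N$ ($y{\left(N \right)} = \left(N^{2} - 31 N\right) + N = N^{2} - 30 N$)
$y{\left(-62 \right)} + C = - 62 \left(-30 - 62\right) + 2 \sqrt{955} = \left(-62\right) \left(-92\right) + 2 \sqrt{955} = 5704 + 2 \sqrt{955}$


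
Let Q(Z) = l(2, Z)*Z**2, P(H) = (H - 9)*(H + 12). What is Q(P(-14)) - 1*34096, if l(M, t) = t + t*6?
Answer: 647256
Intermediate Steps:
P(H) = (-9 + H)*(12 + H)
l(M, t) = 7*t (l(M, t) = t + 6*t = 7*t)
Q(Z) = 7*Z**3 (Q(Z) = (7*Z)*Z**2 = 7*Z**3)
Q(P(-14)) - 1*34096 = 7*(-108 + (-14)**2 + 3*(-14))**3 - 1*34096 = 7*(-108 + 196 - 42)**3 - 34096 = 7*46**3 - 34096 = 7*97336 - 34096 = 681352 - 34096 = 647256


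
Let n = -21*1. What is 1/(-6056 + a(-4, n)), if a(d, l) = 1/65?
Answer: -65/393639 ≈ -0.00016513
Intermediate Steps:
n = -21
a(d, l) = 1/65
1/(-6056 + a(-4, n)) = 1/(-6056 + 1/65) = 1/(-393639/65) = -65/393639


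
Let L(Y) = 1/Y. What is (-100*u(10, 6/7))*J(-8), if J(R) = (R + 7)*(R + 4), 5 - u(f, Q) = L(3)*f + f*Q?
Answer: 58000/21 ≈ 2761.9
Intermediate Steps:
u(f, Q) = 5 - f/3 - Q*f (u(f, Q) = 5 - (f/3 + f*Q) = 5 - (f/3 + Q*f) = 5 + (-f/3 - Q*f) = 5 - f/3 - Q*f)
J(R) = (4 + R)*(7 + R) (J(R) = (7 + R)*(4 + R) = (4 + R)*(7 + R))
(-100*u(10, 6/7))*J(-8) = (-100*(5 - ⅓*10 - 1*6/7*10))*(28 + (-8)² + 11*(-8)) = (-100*(5 - 10/3 - 1*6*(⅐)*10))*(28 + 64 - 88) = -100*(5 - 10/3 - 1*6/7*10)*4 = -100*(5 - 10/3 - 60/7)*4 = -100*(-145/21)*4 = (14500/21)*4 = 58000/21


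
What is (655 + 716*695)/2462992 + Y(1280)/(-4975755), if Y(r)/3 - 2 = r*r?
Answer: -3208939577909/4085081586320 ≈ -0.78553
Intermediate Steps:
Y(r) = 6 + 3*r² (Y(r) = 6 + 3*(r*r) = 6 + 3*r²)
(655 + 716*695)/2462992 + Y(1280)/(-4975755) = (655 + 716*695)/2462992 + (6 + 3*1280²)/(-4975755) = (655 + 497620)*(1/2462992) + (6 + 3*1638400)*(-1/4975755) = 498275*(1/2462992) + (6 + 4915200)*(-1/4975755) = 498275/2462992 + 4915206*(-1/4975755) = 498275/2462992 - 1638402/1658585 = -3208939577909/4085081586320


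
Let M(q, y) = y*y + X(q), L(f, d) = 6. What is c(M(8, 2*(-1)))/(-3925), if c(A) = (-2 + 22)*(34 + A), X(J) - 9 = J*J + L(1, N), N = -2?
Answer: -468/785 ≈ -0.59618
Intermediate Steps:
X(J) = 15 + J² (X(J) = 9 + (J*J + 6) = 9 + (J² + 6) = 9 + (6 + J²) = 15 + J²)
M(q, y) = 15 + q² + y² (M(q, y) = y*y + (15 + q²) = y² + (15 + q²) = 15 + q² + y²)
c(A) = 680 + 20*A (c(A) = 20*(34 + A) = 680 + 20*A)
c(M(8, 2*(-1)))/(-3925) = (680 + 20*(15 + 8² + (2*(-1))²))/(-3925) = (680 + 20*(15 + 64 + (-2)²))*(-1/3925) = (680 + 20*(15 + 64 + 4))*(-1/3925) = (680 + 20*83)*(-1/3925) = (680 + 1660)*(-1/3925) = 2340*(-1/3925) = -468/785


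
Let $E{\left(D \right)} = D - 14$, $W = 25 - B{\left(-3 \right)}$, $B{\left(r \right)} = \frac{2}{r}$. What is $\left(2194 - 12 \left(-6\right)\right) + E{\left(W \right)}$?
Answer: $\frac{6833}{3} \approx 2277.7$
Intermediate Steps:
$W = \frac{77}{3}$ ($W = 25 - \frac{2}{-3} = 25 - 2 \left(- \frac{1}{3}\right) = 25 - - \frac{2}{3} = 25 + \frac{2}{3} = \frac{77}{3} \approx 25.667$)
$E{\left(D \right)} = -14 + D$
$\left(2194 - 12 \left(-6\right)\right) + E{\left(W \right)} = \left(2194 - 12 \left(-6\right)\right) + \left(-14 + \frac{77}{3}\right) = \left(2194 - -72\right) + \frac{35}{3} = \left(2194 + 72\right) + \frac{35}{3} = 2266 + \frac{35}{3} = \frac{6833}{3}$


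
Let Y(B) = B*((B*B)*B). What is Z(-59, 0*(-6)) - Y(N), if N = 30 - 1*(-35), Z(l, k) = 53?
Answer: -17850572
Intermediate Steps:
N = 65 (N = 30 + 35 = 65)
Y(B) = B⁴ (Y(B) = B*(B²*B) = B*B³ = B⁴)
Z(-59, 0*(-6)) - Y(N) = 53 - 1*65⁴ = 53 - 1*17850625 = 53 - 17850625 = -17850572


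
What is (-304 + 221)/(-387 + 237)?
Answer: 83/150 ≈ 0.55333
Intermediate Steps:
(-304 + 221)/(-387 + 237) = -83/(-150) = -83*(-1/150) = 83/150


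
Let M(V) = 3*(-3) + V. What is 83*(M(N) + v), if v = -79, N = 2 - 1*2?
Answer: -7304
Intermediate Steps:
N = 0 (N = 2 - 2 = 0)
M(V) = -9 + V
83*(M(N) + v) = 83*((-9 + 0) - 79) = 83*(-9 - 79) = 83*(-88) = -7304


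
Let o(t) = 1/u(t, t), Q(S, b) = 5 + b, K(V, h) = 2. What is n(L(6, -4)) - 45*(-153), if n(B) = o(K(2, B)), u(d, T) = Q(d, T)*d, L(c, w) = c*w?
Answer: 96391/14 ≈ 6885.1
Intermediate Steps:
u(d, T) = d*(5 + T) (u(d, T) = (5 + T)*d = d*(5 + T))
o(t) = 1/(t*(5 + t))
n(B) = 1/14 (n(B) = 1/(2*(5 + 2)) = (½)/7 = (½)*(⅐) = 1/14)
n(L(6, -4)) - 45*(-153) = 1/14 - 45*(-153) = 1/14 + 6885 = 96391/14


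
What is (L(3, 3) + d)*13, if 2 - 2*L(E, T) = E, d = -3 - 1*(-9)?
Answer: 143/2 ≈ 71.500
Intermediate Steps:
d = 6 (d = -3 + 9 = 6)
L(E, T) = 1 - E/2
(L(3, 3) + d)*13 = ((1 - 1/2*3) + 6)*13 = ((1 - 3/2) + 6)*13 = (-1/2 + 6)*13 = (11/2)*13 = 143/2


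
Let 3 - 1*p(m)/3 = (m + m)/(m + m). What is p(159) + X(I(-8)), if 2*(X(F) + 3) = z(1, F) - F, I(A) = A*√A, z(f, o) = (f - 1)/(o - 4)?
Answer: 3 + 8*I*√2 ≈ 3.0 + 11.314*I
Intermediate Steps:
z(f, o) = (-1 + f)/(-4 + o)
I(A) = A^(3/2)
p(m) = 6 (p(m) = 9 - 3*(m + m)/(m + m) = 9 - 3*2*m/(2*m) = 9 - 3*2*m*1/(2*m) = 9 - 3*1 = 9 - 3 = 6)
X(F) = -3 - F/2 (X(F) = -3 + ((-1 + 1)/(-4 + F) - F)/2 = -3 + (0/(-4 + F) - F)/2 = -3 + (0 - F)/2 = -3 + (-F)/2 = -3 - F/2)
p(159) + X(I(-8)) = 6 + (-3 - (-8)*I*√2) = 6 + (-3 + 8*I*√2) = 3 + 8*I*√2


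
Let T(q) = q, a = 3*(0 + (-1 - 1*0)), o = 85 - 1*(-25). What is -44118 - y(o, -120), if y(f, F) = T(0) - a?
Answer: -44121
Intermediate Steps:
o = 110 (o = 85 + 25 = 110)
a = -3 (a = 3*(0 + (-1 + 0)) = 3*(0 - 1) = 3*(-1) = -3)
y(f, F) = 3 (y(f, F) = 0 - 1*(-3) = 0 + 3 = 3)
-44118 - y(o, -120) = -44118 - 1*3 = -44118 - 3 = -44121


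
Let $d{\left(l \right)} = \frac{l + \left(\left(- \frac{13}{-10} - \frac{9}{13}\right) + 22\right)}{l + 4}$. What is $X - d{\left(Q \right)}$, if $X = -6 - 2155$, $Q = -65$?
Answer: $- \frac{17142241}{7930} \approx -2161.7$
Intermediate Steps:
$X = -2161$
$d{\left(l \right)} = \frac{\frac{2939}{130} + l}{4 + l}$ ($d{\left(l \right)} = \frac{l + \left(\left(\left(-13\right) \left(- \frac{1}{10}\right) - \frac{9}{13}\right) + 22\right)}{4 + l} = \frac{l + \left(\left(\frac{13}{10} - \frac{9}{13}\right) + 22\right)}{4 + l} = \frac{l + \left(\frac{79}{130} + 22\right)}{4 + l} = \frac{l + \frac{2939}{130}}{4 + l} = \frac{\frac{2939}{130} + l}{4 + l}$)
$X - d{\left(Q \right)} = -2161 - \frac{\frac{2939}{130} - 65}{4 - 65} = -2161 - \frac{1}{-61} \left(- \frac{5511}{130}\right) = -2161 - \left(- \frac{1}{61}\right) \left(- \frac{5511}{130}\right) = -2161 - \frac{5511}{7930} = - \frac{17142241}{7930}$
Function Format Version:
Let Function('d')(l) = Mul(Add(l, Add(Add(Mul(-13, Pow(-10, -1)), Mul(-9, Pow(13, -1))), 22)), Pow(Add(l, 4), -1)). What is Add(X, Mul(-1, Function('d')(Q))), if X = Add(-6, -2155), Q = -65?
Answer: Rational(-17142241, 7930) ≈ -2161.7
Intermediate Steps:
X = -2161
Function('d')(l) = Mul(Pow(Add(4, l), -1), Add(Rational(2939, 130), l)) (Function('d')(l) = Mul(Add(l, Add(Add(Mul(-13, Rational(-1, 10)), Mul(-9, Rational(1, 13))), 22)), Pow(Add(4, l), -1)) = Mul(Add(l, Add(Add(Rational(13, 10), Rational(-9, 13)), 22)), Pow(Add(4, l), -1)) = Mul(Add(l, Add(Rational(79, 130), 22)), Pow(Add(4, l), -1)) = Mul(Add(l, Rational(2939, 130)), Pow(Add(4, l), -1)) = Mul(Add(Rational(2939, 130), l), Pow(Add(4, l), -1)) = Mul(Pow(Add(4, l), -1), Add(Rational(2939, 130), l)))
Add(X, Mul(-1, Function('d')(Q))) = Add(-2161, Mul(-1, Mul(Pow(Add(4, -65), -1), Add(Rational(2939, 130), -65)))) = Add(-2161, Mul(-1, Mul(Pow(-61, -1), Rational(-5511, 130)))) = Add(-2161, Mul(-1, Mul(Rational(-1, 61), Rational(-5511, 130)))) = Add(-2161, Mul(-1, Rational(5511, 7930))) = Add(-2161, Rational(-5511, 7930)) = Rational(-17142241, 7930)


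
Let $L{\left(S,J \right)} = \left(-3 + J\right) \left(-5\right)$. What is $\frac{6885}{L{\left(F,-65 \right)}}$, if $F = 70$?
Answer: $\frac{81}{4} \approx 20.25$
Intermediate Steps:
$L{\left(S,J \right)} = 15 - 5 J$
$\frac{6885}{L{\left(F,-65 \right)}} = \frac{6885}{15 - -325} = \frac{6885}{15 + 325} = \frac{6885}{340} = 6885 \cdot \frac{1}{340} = \frac{81}{4}$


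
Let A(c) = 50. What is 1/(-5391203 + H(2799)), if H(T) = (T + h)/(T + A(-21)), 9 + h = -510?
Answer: -2849/15359535067 ≈ -1.8549e-7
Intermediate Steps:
h = -519 (h = -9 - 510 = -519)
H(T) = (-519 + T)/(50 + T) (H(T) = (T - 519)/(T + 50) = (-519 + T)/(50 + T))
1/(-5391203 + H(2799)) = 1/(-5391203 + (-519 + 2799)/(50 + 2799)) = 1/(-5391203 + 2280/2849) = 1/(-15359535067/2849) = -2849/15359535067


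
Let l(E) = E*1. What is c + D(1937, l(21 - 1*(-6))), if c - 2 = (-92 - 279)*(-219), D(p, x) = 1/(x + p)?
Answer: 159576965/1964 ≈ 81251.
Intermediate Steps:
l(E) = E
D(p, x) = 1/(p + x)
c = 81251 (c = 2 + (-92 - 279)*(-219) = 2 - 371*(-219) = 2 + 81249 = 81251)
c + D(1937, l(21 - 1*(-6))) = 81251 + 1/(1937 + (21 - 1*(-6))) = 81251 + 1/(1937 + (21 + 6)) = 81251 + 1/(1937 + 27) = 81251 + 1/1964 = 159576965/1964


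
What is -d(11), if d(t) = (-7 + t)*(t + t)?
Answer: -88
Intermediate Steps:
d(t) = 2*t*(-7 + t) (d(t) = (-7 + t)*(2*t) = 2*t*(-7 + t))
-d(11) = -2*11*(-7 + 11) = -2*11*4 = -1*88 = -88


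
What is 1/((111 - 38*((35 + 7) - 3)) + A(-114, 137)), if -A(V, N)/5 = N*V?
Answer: 1/76719 ≈ 1.3035e-5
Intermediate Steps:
A(V, N) = -5*N*V
1/((111 - 38*((35 + 7) - 3)) + A(-114, 137)) = 1/((111 - 38*((35 + 7) - 3)) - 5*137*(-114)) = 1/((111 - 38*(42 - 3)) + 78090) = 1/((111 - 38*39) + 78090) = 1/((111 - 1482) + 78090) = 1/(-1371 + 78090) = 1/76719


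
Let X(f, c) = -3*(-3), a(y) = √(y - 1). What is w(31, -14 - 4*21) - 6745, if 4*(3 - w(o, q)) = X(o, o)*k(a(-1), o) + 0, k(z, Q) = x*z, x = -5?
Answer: -6742 + 45*I*√2/4 ≈ -6742.0 + 15.91*I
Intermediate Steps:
a(y) = √(-1 + y)
X(f, c) = 9
k(z, Q) = -5*z
w(o, q) = 3 + 45*I*√2/4 (w(o, q) = 3 - (9*(-5*√(-1 - 1)) + 0)/4 = 3 - (9*(-5*I*√2) + 0)/4 = 3 - (-45*I*√2 + 0)/4 = 3 - (-45)*I*√2/4 = 3 + 45*I*√2/4)
w(31, -14 - 4*21) - 6745 = (3 + 45*I*√2/4) - 6745 = -6742 + 45*I*√2/4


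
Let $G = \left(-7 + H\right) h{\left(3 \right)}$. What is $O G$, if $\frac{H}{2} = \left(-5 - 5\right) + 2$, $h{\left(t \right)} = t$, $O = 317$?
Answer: $-21873$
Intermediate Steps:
$H = -16$ ($H = 2 \left(\left(-5 - 5\right) + 2\right) = 2 \left(-10 + 2\right) = 2 \left(-8\right) = -16$)
$G = -69$ ($G = \left(-7 - 16\right) 3 = \left(-23\right) 3 = -69$)
$O G = 317 \left(-69\right) = -21873$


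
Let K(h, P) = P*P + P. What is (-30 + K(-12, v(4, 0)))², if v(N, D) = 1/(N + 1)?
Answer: 553536/625 ≈ 885.66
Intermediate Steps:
v(N, D) = 1/(1 + N)
K(h, P) = P + P² (K(h, P) = P² + P = P + P²)
(-30 + K(-12, v(4, 0)))² = (-30 + (1 + 1/(1 + 4))/(1 + 4))² = (-30 + (1 + 1/5)/5)² = (-30 + (1 + ⅕)/5)² = (-30 + (⅕)*(6/5))² = (-30 + 6/25)² = (-744/25)² = 553536/625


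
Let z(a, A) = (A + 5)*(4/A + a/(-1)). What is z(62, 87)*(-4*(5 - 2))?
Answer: 1983520/29 ≈ 68397.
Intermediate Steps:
z(a, A) = (5 + A)*(-a + 4/A) (z(a, A) = (5 + A)*(4/A + a*(-1)) = (5 + A)*(4/A - a) = (5 + A)*(-a + 4/A))
z(62, 87)*(-4*(5 - 2)) = (4 - 5*62 + 20/87 - 1*87*62)*(-4*(5 - 2)) = (4 - 310 + 20*(1/87) - 5394)*(-4*3) = (4 - 310 + 20/87 - 5394)*(-12) = -495880/87*(-12) = 1983520/29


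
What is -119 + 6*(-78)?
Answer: -587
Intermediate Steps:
-119 + 6*(-78) = -119 - 468 = -587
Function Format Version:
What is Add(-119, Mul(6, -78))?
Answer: -587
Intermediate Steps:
Add(-119, Mul(6, -78)) = Add(-119, -468) = -587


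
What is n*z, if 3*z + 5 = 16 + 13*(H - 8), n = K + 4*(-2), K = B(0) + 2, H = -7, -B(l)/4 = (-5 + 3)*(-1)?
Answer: 2576/3 ≈ 858.67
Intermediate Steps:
B(l) = -8 (B(l) = -4*(-5 + 3)*(-1) = -(-8)*(-1) = -4*2 = -8)
K = -6 (K = -8 + 2 = -6)
n = -14 (n = -6 + 4*(-2) = -6 - 8 = -14)
z = -184/3 (z = -5/3 + (16 + 13*(-7 - 8))/3 = -5/3 + (16 + 13*(-15))/3 = -5/3 + (16 - 195)/3 = -5/3 + (⅓)*(-179) = -5/3 - 179/3 = -184/3 ≈ -61.333)
n*z = -14*(-184/3) = 2576/3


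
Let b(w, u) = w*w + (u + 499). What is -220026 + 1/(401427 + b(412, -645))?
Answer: -125640346649/571025 ≈ -2.2003e+5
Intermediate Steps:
b(w, u) = 499 + u + w**2 (b(w, u) = w**2 + (499 + u) = 499 + u + w**2)
-220026 + 1/(401427 + b(412, -645)) = -220026 + 1/(401427 + (499 - 645 + 412**2)) = -220026 + 1/(401427 + (499 - 645 + 169744)) = -220026 + 1/(401427 + 169598) = -220026 + 1/571025 = -125640346649/571025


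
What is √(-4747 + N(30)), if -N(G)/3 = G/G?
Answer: 5*I*√190 ≈ 68.92*I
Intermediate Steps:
N(G) = -3 (N(G) = -3*G/G = -3*1 = -3)
√(-4747 + N(30)) = √(-4747 - 3) = √(-4750) = 5*I*√190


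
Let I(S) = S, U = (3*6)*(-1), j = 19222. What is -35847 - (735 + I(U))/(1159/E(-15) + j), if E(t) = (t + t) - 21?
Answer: -35100092628/979163 ≈ -35847.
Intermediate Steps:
U = -18 (U = 18*(-1) = -18)
E(t) = -21 + 2*t (E(t) = 2*t - 21 = -21 + 2*t)
-35847 - (735 + I(U))/(1159/E(-15) + j) = -35847 - (735 - 18)/(1159/(-21 + 2*(-15)) + 19222) = -35847 - 717/(1159/(-21 - 30) + 19222) = -35847 - 717/(1159/(-51) + 19222) = -35847 - 717/(1159*(-1/51) + 19222) = -35847 - 717/(-1159/51 + 19222) = -35847 - 717/979163/51 = -35847 - 717*51/979163 = -35847 - 1*36567/979163 = -35847 - 36567/979163 = -35100092628/979163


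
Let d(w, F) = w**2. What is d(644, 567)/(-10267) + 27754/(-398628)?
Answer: -82805166263/2046356838 ≈ -40.465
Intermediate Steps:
d(644, 567)/(-10267) + 27754/(-398628) = 644**2/(-10267) + 27754/(-398628) = 414736*(-1/10267) + 27754*(-1/398628) = -414736/10267 - 13877/199314 = -82805166263/2046356838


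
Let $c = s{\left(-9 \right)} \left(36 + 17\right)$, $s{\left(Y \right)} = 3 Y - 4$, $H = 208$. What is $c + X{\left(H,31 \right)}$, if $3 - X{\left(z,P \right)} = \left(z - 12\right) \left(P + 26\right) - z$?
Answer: $-12604$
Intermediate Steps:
$s{\left(Y \right)} = -4 + 3 Y$
$X{\left(z,P \right)} = 3 + z - \left(-12 + z\right) \left(26 + P\right)$ ($X{\left(z,P \right)} = 3 - \left(\left(z - 12\right) \left(P + 26\right) - z\right) = 3 - \left(\left(-12 + z\right) \left(26 + P\right) - z\right) = 3 - \left(- z + \left(-12 + z\right) \left(26 + P\right)\right) = 3 + \left(z - \left(-12 + z\right) \left(26 + P\right)\right) = 3 + z - \left(-12 + z\right) \left(26 + P\right)$)
$c = -1643$ ($c = \left(-4 + 3 \left(-9\right)\right) \left(36 + 17\right) = \left(-4 - 27\right) 53 = \left(-31\right) 53 = -1643$)
$c + X{\left(H,31 \right)} = -1643 + \left(315 - 5200 + 12 \cdot 31 - 31 \cdot 208\right) = -1643 + \left(315 - 5200 + 372 - 6448\right) = -1643 - 10961 = -12604$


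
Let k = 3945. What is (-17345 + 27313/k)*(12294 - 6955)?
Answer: -365180723368/3945 ≈ -9.2568e+7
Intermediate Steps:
(-17345 + 27313/k)*(12294 - 6955) = (-17345 + 27313/3945)*(12294 - 6955) = (-17345 + 27313*(1/3945))*5339 = (-17345 + 27313/3945)*5339 = -68398712/3945*5339 = -365180723368/3945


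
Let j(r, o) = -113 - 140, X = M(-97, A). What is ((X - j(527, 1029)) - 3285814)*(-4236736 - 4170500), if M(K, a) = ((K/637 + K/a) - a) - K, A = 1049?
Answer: 18463054261982532396/668213 ≈ 2.7630e+13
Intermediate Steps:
M(K, a) = -a - 636*K/637 + K/a (M(K, a) = ((K*(1/637) + K/a) - a) - K = ((K/637 + K/a) - a) - K = (-a + K/637 + K/a) - K = -a - 636*K/637 + K/a)
X = -636302318/668213 (X = -1*1049 - 636/637*(-97) - 97/1049 = -1049 + 61692/637 - 97*1/1049 = -1049 + 61692/637 - 97/1049 = -636302318/668213 ≈ -952.25)
j(r, o) = -253
((X - j(527, 1029)) - 3285814)*(-4236736 - 4170500) = ((-636302318/668213 - 1*(-253)) - 3285814)*(-4236736 - 4170500) = ((-636302318/668213 + 253) - 3285814)*(-8407236) = (-467244429/668213 - 3285814)*(-8407236) = -2196090874811/668213*(-8407236) = 18463054261982532396/668213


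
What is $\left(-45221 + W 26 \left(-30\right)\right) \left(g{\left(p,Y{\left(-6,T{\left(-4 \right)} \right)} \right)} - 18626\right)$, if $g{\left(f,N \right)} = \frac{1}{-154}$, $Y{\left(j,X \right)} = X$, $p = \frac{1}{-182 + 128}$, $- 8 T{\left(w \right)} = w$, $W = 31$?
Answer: $\frac{199070175405}{154} \approx 1.2927 \cdot 10^{9}$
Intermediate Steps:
$T{\left(w \right)} = - \frac{w}{8}$
$p = - \frac{1}{54}$ ($p = \frac{1}{-54} = - \frac{1}{54} \approx -0.018519$)
$g{\left(f,N \right)} = - \frac{1}{154}$
$\left(-45221 + W 26 \left(-30\right)\right) \left(g{\left(p,Y{\left(-6,T{\left(-4 \right)} \right)} \right)} - 18626\right) = \left(-45221 + 31 \cdot 26 \left(-30\right)\right) \left(- \frac{1}{154} - 18626\right) = \left(-45221 + 806 \left(-30\right)\right) \left(- \frac{2868405}{154}\right) = \left(-45221 - 24180\right) \left(- \frac{2868405}{154}\right) = \left(-69401\right) \left(- \frac{2868405}{154}\right) = \frac{199070175405}{154}$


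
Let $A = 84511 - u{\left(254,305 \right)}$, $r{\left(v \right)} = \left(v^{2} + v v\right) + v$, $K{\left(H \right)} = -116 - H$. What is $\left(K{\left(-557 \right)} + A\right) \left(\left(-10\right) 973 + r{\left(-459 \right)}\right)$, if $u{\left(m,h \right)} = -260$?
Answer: $35036873676$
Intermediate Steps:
$r{\left(v \right)} = v + 2 v^{2}$ ($r{\left(v \right)} = \left(v^{2} + v^{2}\right) + v = 2 v^{2} + v = v + 2 v^{2}$)
$A = 84771$ ($A = 84511 - -260 = 84511 + 260 = 84771$)
$\left(K{\left(-557 \right)} + A\right) \left(\left(-10\right) 973 + r{\left(-459 \right)}\right) = \left(\left(-116 - -557\right) + 84771\right) \left(\left(-10\right) 973 - 459 \left(1 + 2 \left(-459\right)\right)\right) = \left(\left(-116 + 557\right) + 84771\right) \left(-9730 - 459 \left(1 - 918\right)\right) = \left(441 + 84771\right) \left(-9730 - -420903\right) = 85212 \left(-9730 + 420903\right) = 85212 \cdot 411173 = 35036873676$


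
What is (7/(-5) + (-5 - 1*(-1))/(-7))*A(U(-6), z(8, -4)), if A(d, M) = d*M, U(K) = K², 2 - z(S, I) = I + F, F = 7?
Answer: 1044/35 ≈ 29.829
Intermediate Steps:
z(S, I) = -5 - I (z(S, I) = 2 - (I + 7) = 2 - (7 + I) = 2 + (-7 - I) = -5 - I)
A(d, M) = M*d
(7/(-5) + (-5 - 1*(-1))/(-7))*A(U(-6), z(8, -4)) = (7/(-5) + (-5 - 1*(-1))/(-7))*((-5 - 1*(-4))*(-6)²) = (7*(-⅕) + (-5 + 1)*(-⅐))*((-5 + 4)*36) = (-7/5 - 4*(-⅐))*(-1*36) = (-7/5 + 4/7)*(-36) = -29/35*(-36) = 1044/35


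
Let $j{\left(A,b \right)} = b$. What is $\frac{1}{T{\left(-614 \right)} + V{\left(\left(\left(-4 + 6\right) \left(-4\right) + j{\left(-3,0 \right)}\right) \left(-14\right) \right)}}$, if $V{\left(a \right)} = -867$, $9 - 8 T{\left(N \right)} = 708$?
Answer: $- \frac{8}{7635} \approx -0.0010478$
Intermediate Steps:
$T{\left(N \right)} = - \frac{699}{8}$ ($T{\left(N \right)} = \frac{9}{8} - \frac{177}{2} = - \frac{699}{8}$)
$\frac{1}{T{\left(-614 \right)} + V{\left(\left(\left(-4 + 6\right) \left(-4\right) + j{\left(-3,0 \right)}\right) \left(-14\right) \right)}} = \frac{1}{- \frac{699}{8} - 867} = \frac{1}{- \frac{7635}{8}} = - \frac{8}{7635}$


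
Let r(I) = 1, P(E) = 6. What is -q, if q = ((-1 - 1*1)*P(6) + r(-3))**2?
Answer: -121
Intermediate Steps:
q = 121 (q = ((-1 - 1*1)*6 + 1)**2 = ((-1 - 1)*6 + 1)**2 = (-2*6 + 1)**2 = (-12 + 1)**2 = (-11)**2 = 121)
-q = -1*121 = -121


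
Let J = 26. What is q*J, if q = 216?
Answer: 5616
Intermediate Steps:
q*J = 216*26 = 5616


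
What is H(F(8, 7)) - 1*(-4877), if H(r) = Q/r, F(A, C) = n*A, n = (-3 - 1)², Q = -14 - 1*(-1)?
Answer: 624243/128 ≈ 4876.9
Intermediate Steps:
Q = -13 (Q = -14 + 1 = -13)
n = 16 (n = (-4)² = 16)
F(A, C) = 16*A
H(r) = -13/r
H(F(8, 7)) - 1*(-4877) = -13/(16*8) - 1*(-4877) = -13/128 + 4877 = 624243/128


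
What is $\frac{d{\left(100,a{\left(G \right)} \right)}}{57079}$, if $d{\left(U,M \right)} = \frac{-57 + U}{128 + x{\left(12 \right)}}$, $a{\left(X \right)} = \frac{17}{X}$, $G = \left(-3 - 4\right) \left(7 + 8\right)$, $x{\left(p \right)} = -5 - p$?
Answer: $\frac{43}{6335769} \approx 6.7869 \cdot 10^{-6}$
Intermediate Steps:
$G = -105$ ($G = \left(-7\right) 15 = -105$)
$d{\left(U,M \right)} = - \frac{19}{37} + \frac{U}{111}$ ($d{\left(U,M \right)} = \frac{-57 + U}{128 - 17} = \frac{-57 + U}{111} = \left(-57 + U\right) \frac{1}{111} = - \frac{19}{37} + \frac{U}{111}$)
$\frac{d{\left(100,a{\left(G \right)} \right)}}{57079} = \frac{- \frac{19}{37} + \frac{1}{111} \cdot 100}{57079} = \left(- \frac{19}{37} + \frac{100}{111}\right) \frac{1}{57079} = \frac{43}{111} \cdot \frac{1}{57079} = \frac{43}{6335769}$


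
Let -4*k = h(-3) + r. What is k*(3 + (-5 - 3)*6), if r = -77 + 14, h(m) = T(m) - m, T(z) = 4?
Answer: -630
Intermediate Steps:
h(m) = 4 - m
r = -63
k = 14 (k = -((4 - 1*(-3)) - 63)/4 = -((4 + 3) - 63)/4 = -(7 - 63)/4 = -¼*(-56) = 14)
k*(3 + (-5 - 3)*6) = 14*(3 + (-5 - 3)*6) = 14*(3 - 8*6) = 14*(3 - 48) = 14*(-45) = -630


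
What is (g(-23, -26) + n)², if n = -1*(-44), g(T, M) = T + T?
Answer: 4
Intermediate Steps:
g(T, M) = 2*T
n = 44
(g(-23, -26) + n)² = (2*(-23) + 44)² = (-46 + 44)² = (-2)² = 4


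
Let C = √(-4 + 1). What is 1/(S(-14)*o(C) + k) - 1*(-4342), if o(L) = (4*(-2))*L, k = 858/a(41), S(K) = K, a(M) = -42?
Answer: 8095297613/1864417 - 5488*I*√3/1864417 ≈ 4342.0 - 0.0050984*I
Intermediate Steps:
C = I*√3 (C = √(-3) = I*√3 ≈ 1.732*I)
k = -143/7 (k = 858/(-42) = 858*(-1/42) = -143/7 ≈ -20.429)
o(L) = -8*L
1/(S(-14)*o(C) + k) - 1*(-4342) = 1/(-(-112)*I*√3 - 143/7) - 1*(-4342) = 1/(-(-112)*I*√3 - 143/7) + 4342 = 1/(112*I*√3 - 143/7) + 4342 = 1/(-143/7 + 112*I*√3) + 4342 = 4342 + 1/(-143/7 + 112*I*√3)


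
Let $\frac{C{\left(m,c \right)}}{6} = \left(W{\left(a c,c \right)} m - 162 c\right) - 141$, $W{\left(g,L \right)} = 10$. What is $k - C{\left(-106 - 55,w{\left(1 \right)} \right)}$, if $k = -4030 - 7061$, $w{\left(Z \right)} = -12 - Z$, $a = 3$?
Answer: $-13221$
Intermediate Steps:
$k = -11091$
$C{\left(m,c \right)} = -846 - 972 c + 60 m$ ($C{\left(m,c \right)} = 6 \left(\left(10 m - 162 c\right) - 141\right) = 6 \left(\left(- 162 c + 10 m\right) - 141\right) = 6 \left(-141 - 162 c + 10 m\right) = -846 - 972 c + 60 m$)
$k - C{\left(-106 - 55,w{\left(1 \right)} \right)} = -11091 - \left(-846 - 972 \left(-12 - 1\right) + 60 \left(-106 - 55\right)\right) = -11091 - \left(-846 - -12636 + 60 \left(-161\right)\right) = -11091 - \left(-846 + 12636 - 9660\right) = -11091 - 2130 = -13221$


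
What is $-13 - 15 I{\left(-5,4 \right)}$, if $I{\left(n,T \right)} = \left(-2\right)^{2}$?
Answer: $-73$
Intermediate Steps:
$I{\left(n,T \right)} = 4$
$-13 - 15 I{\left(-5,4 \right)} = -13 - 60 = -73$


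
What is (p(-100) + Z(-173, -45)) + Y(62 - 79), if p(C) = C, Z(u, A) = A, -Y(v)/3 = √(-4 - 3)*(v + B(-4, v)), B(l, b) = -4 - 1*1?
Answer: -145 + 66*I*√7 ≈ -145.0 + 174.62*I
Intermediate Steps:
B(l, b) = -5 (B(l, b) = -4 - 1 = -5)
Y(v) = -3*I*√7*(-5 + v) (Y(v) = -3*√(-4 - 3)*(v - 5) = -3*√(-7)*(-5 + v) = -3*I*√7*(-5 + v))
(p(-100) + Z(-173, -45)) + Y(62 - 79) = (-100 - 45) + 3*I*√7*(5 - (62 - 79)) = -145 + 3*I*√7*(5 - 1*(-17)) = -145 + 3*I*√7*(5 + 17) = -145 + 3*I*√7*22 = -145 + 66*I*√7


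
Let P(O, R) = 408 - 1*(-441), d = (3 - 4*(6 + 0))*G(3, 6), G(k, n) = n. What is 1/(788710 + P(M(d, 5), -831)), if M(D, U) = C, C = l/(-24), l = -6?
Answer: 1/789559 ≈ 1.2665e-6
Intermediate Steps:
d = -126 (d = (3 - 4*(6 + 0))*6 = (3 - 4*6)*6 = (3 - 24)*6 = -21*6 = -126)
C = 1/4 (C = -6/(-24) = -6*(-1/24) = 1/4 ≈ 0.25000)
M(D, U) = 1/4
P(O, R) = 849 (P(O, R) = 408 + 441 = 849)
1/(788710 + P(M(d, 5), -831)) = 1/(788710 + 849) = 1/789559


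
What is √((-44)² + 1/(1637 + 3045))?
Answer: √42439300746/4682 ≈ 44.000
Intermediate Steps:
√((-44)² + 1/(1637 + 3045)) = √(1936 + 1/4682) = √(9064353/4682) = √42439300746/4682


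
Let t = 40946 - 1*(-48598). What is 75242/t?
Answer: 37621/44772 ≈ 0.84028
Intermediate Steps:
t = 89544 (t = 40946 + 48598 = 89544)
75242/t = 75242/89544 = 75242*(1/89544) = 37621/44772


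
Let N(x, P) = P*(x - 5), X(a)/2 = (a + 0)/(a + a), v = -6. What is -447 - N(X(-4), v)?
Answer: -471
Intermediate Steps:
X(a) = 1 (X(a) = 2*((a + 0)/(a + a)) = 2*(a/((2*a))) = 2*(a*(1/(2*a))) = 2*(½) = 1)
N(x, P) = P*(-5 + x)
-447 - N(X(-4), v) = -447 - (-6)*(-5 + 1) = -447 - (-6)*(-4) = -447 - 1*24 = -447 - 24 = -471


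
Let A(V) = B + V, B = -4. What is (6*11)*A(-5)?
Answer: -594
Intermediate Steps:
A(V) = -4 + V
(6*11)*A(-5) = (6*11)*(-4 - 5) = 66*(-9) = -594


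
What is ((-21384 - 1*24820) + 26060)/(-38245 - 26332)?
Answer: 20144/64577 ≈ 0.31194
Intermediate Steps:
((-21384 - 1*24820) + 26060)/(-38245 - 26332) = ((-21384 - 24820) + 26060)/(-64577) = (-46204 + 26060)*(-1/64577) = -20144*(-1/64577) = 20144/64577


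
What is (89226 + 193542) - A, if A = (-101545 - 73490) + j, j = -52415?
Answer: 510218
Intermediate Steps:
A = -227450 (A = (-101545 - 73490) - 52415 = -175035 - 52415 = -227450)
(89226 + 193542) - A = (89226 + 193542) - 1*(-227450) = 282768 + 227450 = 510218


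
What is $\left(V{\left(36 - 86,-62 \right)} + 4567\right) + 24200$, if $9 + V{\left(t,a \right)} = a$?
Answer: $28696$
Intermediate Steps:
$V{\left(t,a \right)} = -9 + a$
$\left(V{\left(36 - 86,-62 \right)} + 4567\right) + 24200 = \left(\left(-9 - 62\right) + 4567\right) + 24200 = \left(-71 + 4567\right) + 24200 = 4496 + 24200 = 28696$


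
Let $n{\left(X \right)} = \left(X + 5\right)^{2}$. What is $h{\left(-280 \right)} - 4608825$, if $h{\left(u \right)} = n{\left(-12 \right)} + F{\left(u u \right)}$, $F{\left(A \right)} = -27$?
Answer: $-4608803$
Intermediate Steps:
$n{\left(X \right)} = \left(5 + X\right)^{2}$
$h{\left(u \right)} = 22$ ($h{\left(u \right)} = \left(5 - 12\right)^{2} - 27 = \left(-7\right)^{2} - 27 = 49 - 27 = 22$)
$h{\left(-280 \right)} - 4608825 = 22 - 4608825 = -4608803$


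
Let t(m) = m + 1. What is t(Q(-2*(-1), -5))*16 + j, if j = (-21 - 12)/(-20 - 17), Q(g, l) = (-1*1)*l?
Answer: 3585/37 ≈ 96.892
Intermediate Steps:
Q(g, l) = -l
t(m) = 1 + m
j = 33/37 (j = -33/(-37) = -33*(-1/37) = 33/37 ≈ 0.89189)
t(Q(-2*(-1), -5))*16 + j = (1 - 1*(-5))*16 + 33/37 = (1 + 5)*16 + 33/37 = 6*16 + 33/37 = 96 + 33/37 = 3585/37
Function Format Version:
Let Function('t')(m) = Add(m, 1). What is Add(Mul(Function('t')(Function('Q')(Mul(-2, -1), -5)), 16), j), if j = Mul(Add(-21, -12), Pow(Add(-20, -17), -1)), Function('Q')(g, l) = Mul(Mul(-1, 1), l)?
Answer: Rational(3585, 37) ≈ 96.892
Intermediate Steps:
Function('Q')(g, l) = Mul(-1, l)
Function('t')(m) = Add(1, m)
j = Rational(33, 37) (j = Mul(-33, Pow(-37, -1)) = Mul(-33, Rational(-1, 37)) = Rational(33, 37) ≈ 0.89189)
Add(Mul(Function('t')(Function('Q')(Mul(-2, -1), -5)), 16), j) = Add(Mul(Add(1, Mul(-1, -5)), 16), Rational(33, 37)) = Add(Mul(Add(1, 5), 16), Rational(33, 37)) = Add(Mul(6, 16), Rational(33, 37)) = Add(96, Rational(33, 37)) = Rational(3585, 37)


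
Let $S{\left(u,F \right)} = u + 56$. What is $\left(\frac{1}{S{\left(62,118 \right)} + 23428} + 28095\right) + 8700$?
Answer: $\frac{866375071}{23546} \approx 36795.0$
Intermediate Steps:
$S{\left(u,F \right)} = 56 + u$
$\left(\frac{1}{S{\left(62,118 \right)} + 23428} + 28095\right) + 8700 = \left(\frac{1}{\left(56 + 62\right) + 23428} + 28095\right) + 8700 = \left(\frac{1}{118 + 23428} + 28095\right) + 8700 = \left(\frac{1}{23546} + 28095\right) + 8700 = \frac{661524871}{23546} + 8700 = \frac{866375071}{23546}$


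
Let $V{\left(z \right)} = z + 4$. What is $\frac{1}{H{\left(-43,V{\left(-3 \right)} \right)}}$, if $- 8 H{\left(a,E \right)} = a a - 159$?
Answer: $- \frac{4}{845} \approx -0.0047337$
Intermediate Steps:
$V{\left(z \right)} = 4 + z$
$H{\left(a,E \right)} = \frac{159}{8} - \frac{a^{2}}{8}$ ($H{\left(a,E \right)} = - \frac{a a - 159}{8} = - \frac{a^{2} - 159}{8} = - \frac{-159 + a^{2}}{8} = \frac{159}{8} - \frac{a^{2}}{8}$)
$\frac{1}{H{\left(-43,V{\left(-3 \right)} \right)}} = \frac{1}{\frac{159}{8} - \frac{\left(-43\right)^{2}}{8}} = \frac{1}{\frac{159}{8} - \frac{1849}{8}} = \frac{1}{- \frac{845}{4}} = - \frac{4}{845}$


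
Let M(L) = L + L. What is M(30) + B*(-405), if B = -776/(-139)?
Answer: -305940/139 ≈ -2201.0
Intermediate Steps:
B = 776/139 (B = -776*(-1/139) = 776/139 ≈ 5.5827)
M(L) = 2*L
M(30) + B*(-405) = 2*30 + (776/139)*(-405) = 60 - 314280/139 = -305940/139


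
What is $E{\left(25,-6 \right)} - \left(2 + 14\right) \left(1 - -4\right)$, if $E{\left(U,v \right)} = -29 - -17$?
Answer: $-92$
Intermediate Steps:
$E{\left(U,v \right)} = -12$ ($E{\left(U,v \right)} = -29 + 17 = -12$)
$E{\left(25,-6 \right)} - \left(2 + 14\right) \left(1 - -4\right) = -12 - \left(2 + 14\right) \left(1 - -4\right) = -12 - 16 \left(1 + 4\right) = -12 - 16 \cdot 5 = -12 - 80 = -92$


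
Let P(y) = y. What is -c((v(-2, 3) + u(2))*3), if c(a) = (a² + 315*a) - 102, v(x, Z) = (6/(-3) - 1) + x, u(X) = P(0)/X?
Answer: 4602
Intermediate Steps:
u(X) = 0 (u(X) = 0/X = 0)
v(x, Z) = -3 + x (v(x, Z) = (6*(-⅓) - 1) + x = (-2 - 1) + x = -3 + x)
c(a) = -102 + a² + 315*a
-c((v(-2, 3) + u(2))*3) = -(-102 + (((-3 - 2) + 0)*3)² + 315*(((-3 - 2) + 0)*3)) = -(-102 + ((-5 + 0)*3)² + 315*((-5 + 0)*3)) = -(-102 + (-5*3)² + 315*(-5*3)) = -(-102 + (-15)² + 315*(-15)) = -(-102 + 225 - 4725) = -1*(-4602) = 4602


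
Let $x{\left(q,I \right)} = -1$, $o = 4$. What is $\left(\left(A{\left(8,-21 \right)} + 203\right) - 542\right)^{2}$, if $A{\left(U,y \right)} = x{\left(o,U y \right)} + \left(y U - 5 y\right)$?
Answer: $162409$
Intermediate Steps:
$A{\left(U,y \right)} = -1 - 5 y + U y$ ($A{\left(U,y \right)} = -1 + \left(y U - 5 y\right) = -1 + \left(U y - 5 y\right) = -1 + \left(- 5 y + U y\right) = -1 - 5 y + U y$)
$\left(\left(A{\left(8,-21 \right)} + 203\right) - 542\right)^{2} = \left(\left(\left(-1 - -105 + 8 \left(-21\right)\right) + 203\right) - 542\right)^{2} = \left(\left(\left(-1 + 105 - 168\right) + 203\right) - 542\right)^{2} = \left(\left(-64 + 203\right) - 542\right)^{2} = \left(139 - 542\right)^{2} = \left(-403\right)^{2} = 162409$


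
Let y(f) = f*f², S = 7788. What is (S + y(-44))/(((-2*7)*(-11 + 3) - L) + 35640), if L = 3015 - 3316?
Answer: -77396/36053 ≈ -2.1467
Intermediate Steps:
L = -301
y(f) = f³
(S + y(-44))/(((-2*7)*(-11 + 3) - L) + 35640) = (7788 + (-44)³)/(((-2*7)*(-11 + 3) - 1*(-301)) + 35640) = (7788 - 85184)/((-14*(-8) + 301) + 35640) = -77396/((112 + 301) + 35640) = -77396/(413 + 35640) = -77396/36053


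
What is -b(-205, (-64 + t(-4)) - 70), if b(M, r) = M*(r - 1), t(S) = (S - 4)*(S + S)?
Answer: -14555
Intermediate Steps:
t(S) = 2*S*(-4 + S) (t(S) = (-4 + S)*(2*S) = 2*S*(-4 + S))
b(M, r) = M*(-1 + r)
-b(-205, (-64 + t(-4)) - 70) = -(-205)*(-1 + ((-64 + 2*(-4)*(-4 - 4)) - 70)) = -(-205)*(-1 + ((-64 + 2*(-4)*(-8)) - 70)) = -(-205)*(-1 + ((-64 + 64) - 70)) = -(-205)*(-1 + (0 - 70)) = -(-205)*(-1 - 70) = -(-205)*(-71) = -1*14555 = -14555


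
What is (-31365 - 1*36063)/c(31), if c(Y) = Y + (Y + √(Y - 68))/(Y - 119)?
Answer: -8001545904/3636923 - 2966832*I*√37/3636923 ≈ -2200.1 - 4.962*I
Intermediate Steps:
c(Y) = Y + (Y + √(-68 + Y))/(-119 + Y)
(-31365 - 1*36063)/c(31) = (-31365 - 1*36063)/(((31² + √(-68 + 31) - 118*31)/(-119 + 31))) = (-31365 - 36063)/(((961 + √(-37) - 3658)/(-88))) = -67428*(-88/(961 + I*√37 - 3658)) = -67428*(-88/(-2697 + I*√37)) = -67428/(2697/88 - I*√37/88)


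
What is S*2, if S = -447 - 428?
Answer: -1750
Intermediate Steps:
S = -875
S*2 = -875*2 = -1750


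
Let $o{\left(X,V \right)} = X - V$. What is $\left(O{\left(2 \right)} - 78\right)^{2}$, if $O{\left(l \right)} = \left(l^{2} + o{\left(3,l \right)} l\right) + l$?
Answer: $4900$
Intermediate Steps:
$O{\left(l \right)} = l + l^{2} + l \left(3 - l\right)$ ($O{\left(l \right)} = \left(l^{2} + \left(3 - l\right) l\right) + l = \left(l^{2} + l \left(3 - l\right)\right) + l = l + l^{2} + l \left(3 - l\right)$)
$\left(O{\left(2 \right)} - 78\right)^{2} = \left(4 \cdot 2 - 78\right)^{2} = \left(8 - 78\right)^{2} = \left(-70\right)^{2} = 4900$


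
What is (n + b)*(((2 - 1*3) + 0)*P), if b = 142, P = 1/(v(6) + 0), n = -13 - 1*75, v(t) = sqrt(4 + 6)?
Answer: -27*sqrt(10)/5 ≈ -17.076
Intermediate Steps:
v(t) = sqrt(10)
n = -88 (n = -13 - 75 = -88)
P = sqrt(10)/10 (P = 1/(sqrt(10) + 0) = 1/(sqrt(10)) = sqrt(10)/10 ≈ 0.31623)
(n + b)*(((2 - 1*3) + 0)*P) = (-88 + 142)*(((2 - 1*3) + 0)*(sqrt(10)/10)) = 54*(((2 - 3) + 0)*(sqrt(10)/10)) = 54*((-1 + 0)*(sqrt(10)/10)) = 54*(-sqrt(10)/10) = -27*sqrt(10)/5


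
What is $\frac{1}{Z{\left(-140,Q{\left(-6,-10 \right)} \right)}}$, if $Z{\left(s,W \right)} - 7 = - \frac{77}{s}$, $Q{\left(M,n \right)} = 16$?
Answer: $\frac{20}{151} \approx 0.13245$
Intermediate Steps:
$Z{\left(s,W \right)} = 7 - \frac{77}{s}$
$\frac{1}{Z{\left(-140,Q{\left(-6,-10 \right)} \right)}} = \frac{1}{7 - \frac{77}{-140}} = \frac{1}{7 - - \frac{11}{20}} = \frac{1}{7 + \frac{11}{20}} = \frac{1}{\frac{151}{20}} = \frac{20}{151}$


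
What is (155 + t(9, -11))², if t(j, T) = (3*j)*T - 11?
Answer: 23409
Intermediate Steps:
t(j, T) = -11 + 3*T*j (t(j, T) = 3*T*j - 11 = -11 + 3*T*j)
(155 + t(9, -11))² = (155 + (-11 + 3*(-11)*9))² = (155 + (-11 - 297))² = (155 - 308)² = (-153)² = 23409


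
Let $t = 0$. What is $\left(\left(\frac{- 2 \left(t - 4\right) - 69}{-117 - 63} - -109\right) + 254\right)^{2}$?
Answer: $\frac{4277290801}{32400} \approx 1.3202 \cdot 10^{5}$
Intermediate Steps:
$\left(\left(\frac{- 2 \left(t - 4\right) - 69}{-117 - 63} - -109\right) + 254\right)^{2} = \left(\left(\frac{- 2 \left(0 - 4\right) - 69}{-117 - 63} - -109\right) + 254\right)^{2} = \left(\left(\frac{\left(-2\right) \left(-4\right) - 69}{-180} + 109\right) + 254\right)^{2} = \left(\left(\left(8 - 69\right) \left(- \frac{1}{180}\right) + 109\right) + 254\right)^{2} = \left(\left(\left(-61\right) \left(- \frac{1}{180}\right) + 109\right) + 254\right)^{2} = \left(\left(\frac{61}{180} + 109\right) + 254\right)^{2} = \left(\frac{19681}{180} + 254\right)^{2} = \left(\frac{65401}{180}\right)^{2} = \frac{4277290801}{32400}$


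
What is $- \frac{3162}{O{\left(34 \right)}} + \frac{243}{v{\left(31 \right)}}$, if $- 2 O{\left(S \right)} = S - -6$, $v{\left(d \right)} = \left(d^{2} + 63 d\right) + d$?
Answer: $\frac{186339}{1178} \approx 158.18$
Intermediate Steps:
$v{\left(d \right)} = d^{2} + 64 d$
$O{\left(S \right)} = -3 - \frac{S}{2}$ ($O{\left(S \right)} = - \frac{S - -6}{2} = - \frac{S + 6}{2} = - \frac{6 + S}{2} = -3 - \frac{S}{2}$)
$- \frac{3162}{O{\left(34 \right)}} + \frac{243}{v{\left(31 \right)}} = - \frac{3162}{-3 - 17} + \frac{243}{31 \left(64 + 31\right)} = - \frac{3162}{-3 - 17} + \frac{243}{31 \cdot 95} = - \frac{3162}{-20} + \frac{243}{2945} = \left(-3162\right) \left(- \frac{1}{20}\right) + 243 \cdot \frac{1}{2945} = \frac{1581}{10} + \frac{243}{2945} = \frac{186339}{1178}$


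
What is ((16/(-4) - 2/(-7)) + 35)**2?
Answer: 47961/49 ≈ 978.80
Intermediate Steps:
((16/(-4) - 2/(-7)) + 35)**2 = ((16*(-1/4) - 2*(-1/7)) + 35)**2 = ((-4 + 2/7) + 35)**2 = (-26/7 + 35)**2 = (219/7)**2 = 47961/49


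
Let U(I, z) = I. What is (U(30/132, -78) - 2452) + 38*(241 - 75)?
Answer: 84837/22 ≈ 3856.2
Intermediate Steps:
(U(30/132, -78) - 2452) + 38*(241 - 75) = (30/132 - 2452) + 38*(241 - 75) = (30*(1/132) - 2452) + 38*166 = (5/22 - 2452) + 6308 = -53939/22 + 6308 = 84837/22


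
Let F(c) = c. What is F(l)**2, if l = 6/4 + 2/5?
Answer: 361/100 ≈ 3.6100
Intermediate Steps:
l = 19/10 (l = 6*(1/4) + 2*(1/5) = 3/2 + 2/5 = 19/10 ≈ 1.9000)
F(l)**2 = (19/10)**2 = 361/100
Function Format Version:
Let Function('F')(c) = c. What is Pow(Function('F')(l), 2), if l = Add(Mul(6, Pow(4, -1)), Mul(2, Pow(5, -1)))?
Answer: Rational(361, 100) ≈ 3.6100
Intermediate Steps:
l = Rational(19, 10) (l = Add(Mul(6, Rational(1, 4)), Mul(2, Rational(1, 5))) = Add(Rational(3, 2), Rational(2, 5)) = Rational(19, 10) ≈ 1.9000)
Pow(Function('F')(l), 2) = Pow(Rational(19, 10), 2) = Rational(361, 100)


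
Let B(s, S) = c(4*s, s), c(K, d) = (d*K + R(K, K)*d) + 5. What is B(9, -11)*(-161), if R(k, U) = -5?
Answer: -45724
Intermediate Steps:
c(K, d) = 5 - 5*d + K*d (c(K, d) = (d*K - 5*d) + 5 = (K*d - 5*d) + 5 = (-5*d + K*d) + 5 = 5 - 5*d + K*d)
B(s, S) = 5 - 5*s + 4*s² (B(s, S) = 5 - 5*s + (4*s)*s = 5 - 5*s + 4*s²)
B(9, -11)*(-161) = (5 - 5*9 + 4*9²)*(-161) = (5 - 45 + 4*81)*(-161) = (5 - 45 + 324)*(-161) = 284*(-161) = -45724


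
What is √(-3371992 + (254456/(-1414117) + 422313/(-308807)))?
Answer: 3*I*√197916491093062078267140391/22983643601 ≈ 1836.3*I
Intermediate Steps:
√(-3371992 + (254456/(-1414117) + 422313/(-308807))) = √(-3371992 + (254456*(-1/1414117) + 422313*(-1/308807))) = √(-3371992 + (-254456/1414117 - 22227/16253)) = √(-3371992 - 35567251927/22983643601) = √(-77500697920675119/22983643601) = 3*I*√197916491093062078267140391/22983643601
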